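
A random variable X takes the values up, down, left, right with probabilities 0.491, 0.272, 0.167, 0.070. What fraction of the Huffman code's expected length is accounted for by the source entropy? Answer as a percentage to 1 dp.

98.2%

Entropy H = −Σ p log₂ p ≈ 1.7145 bits.
Huffman merges: 7/100+167/1000→237/1000; 237/1000+34/125→509/1000; 491/1000+509/1000→1. L = 873/500 ≈ 1.7460.
Efficiency = H/L = 1.7145/1.7460 = 98.2%.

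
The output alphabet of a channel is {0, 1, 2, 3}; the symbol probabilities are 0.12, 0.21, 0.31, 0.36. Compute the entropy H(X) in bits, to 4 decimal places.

1.8943 bits

H = −Σ pᵢ log₂ pᵢ.
−0.12·log₂(0.12) = 0.3671
−0.21·log₂(0.21) = 0.4728
−0.31·log₂(0.31) = 0.5238
−0.36·log₂(0.36) = 0.5306
Sum ≈ 1.8943 → 1.8943 bits.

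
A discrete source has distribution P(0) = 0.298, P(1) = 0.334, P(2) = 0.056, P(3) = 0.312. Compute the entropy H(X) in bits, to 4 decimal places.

1.8061 bits

H = −Σ pᵢ log₂ pᵢ.
−0.298·log₂(0.298) = 0.5205
−0.334·log₂(0.334) = 0.5284
−0.056·log₂(0.056) = 0.2329
−0.312·log₂(0.312) = 0.5243
Sum ≈ 1.8061 → 1.8061 bits.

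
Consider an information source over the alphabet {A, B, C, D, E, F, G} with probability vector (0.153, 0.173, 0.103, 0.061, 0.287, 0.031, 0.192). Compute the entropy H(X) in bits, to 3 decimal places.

2.566 bits

H = −Σ pᵢ log₂ pᵢ.
−0.153·log₂(0.153) = 0.4144
−0.173·log₂(0.173) = 0.4379
−0.103·log₂(0.103) = 0.3378
−0.061·log₂(0.061) = 0.2461
−0.287·log₂(0.287) = 0.5169
−0.031·log₂(0.031) = 0.1554
−0.192·log₂(0.192) = 0.4571
Sum ≈ 2.5655 → 2.566 bits.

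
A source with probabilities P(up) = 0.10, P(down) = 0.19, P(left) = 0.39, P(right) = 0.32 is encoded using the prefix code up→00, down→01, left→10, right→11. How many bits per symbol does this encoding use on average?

L̄ = Σ pᵢ·ℓᵢ = 0.10·2 + 0.19·2 + 0.39·2 + 0.32·2 = 2 bits/symbol.

2 bits/symbol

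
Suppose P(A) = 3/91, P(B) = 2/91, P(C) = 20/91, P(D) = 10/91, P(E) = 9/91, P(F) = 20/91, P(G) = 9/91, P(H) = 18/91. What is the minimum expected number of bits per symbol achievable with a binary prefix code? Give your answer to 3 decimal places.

2.769 bits/symbol

Repeatedly combine the two least-probable nodes; the expected code length is the sum of the merged weights.
merge 2/91 + 3/91 → 5/91
merge 5/91 + 9/91 → 2/13
merge 9/91 + 10/91 → 19/91
merge 2/13 + 18/91 → 32/91
merge 19/91 + 20/91 → 3/7
merge 20/91 + 32/91 → 4/7
merge 3/7 + 4/7 → 1
L = 5/91 + 2/13 + 19/91 + 32/91 + 3/7 + 4/7 + 1 = 36/13 ≈ 2.769 bits/symbol.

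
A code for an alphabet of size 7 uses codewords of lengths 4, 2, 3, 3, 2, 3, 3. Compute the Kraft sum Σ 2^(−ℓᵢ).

With common denominator 2^4 = 16: Σ 2^(−ℓᵢ) = 1/16 + 4/16 + 2/16 + 2/16 + 4/16 + 2/16 + 2/16 = 17/16 = 1.0625.

1.0625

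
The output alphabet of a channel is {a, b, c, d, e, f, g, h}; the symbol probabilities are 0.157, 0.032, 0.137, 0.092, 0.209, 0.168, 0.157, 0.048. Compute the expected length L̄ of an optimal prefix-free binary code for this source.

Repeatedly combine the two least-probable nodes; the expected code length is the sum of the merged weights.
merge 4/125 + 6/125 → 2/25
merge 2/25 + 23/250 → 43/250
merge 137/1000 + 157/1000 → 147/500
merge 157/1000 + 21/125 → 13/40
merge 43/250 + 209/1000 → 381/1000
merge 147/500 + 13/40 → 619/1000
merge 381/1000 + 619/1000 → 1
L = 2/25 + 43/250 + 147/500 + 13/40 + 381/1000 + 619/1000 + 1 = 2871/1000 = 2.871 bits/symbol.

2.871 bits/symbol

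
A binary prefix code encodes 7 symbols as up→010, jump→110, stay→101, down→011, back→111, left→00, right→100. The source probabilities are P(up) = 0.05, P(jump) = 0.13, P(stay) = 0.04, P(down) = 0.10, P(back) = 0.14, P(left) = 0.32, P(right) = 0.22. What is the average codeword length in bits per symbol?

L̄ = Σ pᵢ·ℓᵢ = 0.05·3 + 0.13·3 + 0.04·3 + 0.10·3 + 0.14·3 + 0.32·2 + 0.22·3 = 2.68 bits/symbol.

2.68 bits/symbol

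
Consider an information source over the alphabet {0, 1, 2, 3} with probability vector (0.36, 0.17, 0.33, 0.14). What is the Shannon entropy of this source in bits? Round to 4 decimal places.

1.8901 bits

H = −Σ pᵢ log₂ pᵢ.
−0.36·log₂(0.36) = 0.5306
−0.17·log₂(0.17) = 0.4346
−0.33·log₂(0.33) = 0.5278
−0.14·log₂(0.14) = 0.3971
Sum ≈ 1.8901 → 1.8901 bits.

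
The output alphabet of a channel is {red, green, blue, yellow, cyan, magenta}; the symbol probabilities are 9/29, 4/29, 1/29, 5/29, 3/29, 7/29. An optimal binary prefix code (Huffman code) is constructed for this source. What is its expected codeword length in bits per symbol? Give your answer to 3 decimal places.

Repeatedly combine the two least-probable nodes; the expected code length is the sum of the merged weights.
merge 1/29 + 3/29 → 4/29
merge 4/29 + 4/29 → 8/29
merge 5/29 + 7/29 → 12/29
merge 8/29 + 9/29 → 17/29
merge 12/29 + 17/29 → 1
L = 4/29 + 8/29 + 12/29 + 17/29 + 1 = 70/29 ≈ 2.414 bits/symbol.

2.414 bits/symbol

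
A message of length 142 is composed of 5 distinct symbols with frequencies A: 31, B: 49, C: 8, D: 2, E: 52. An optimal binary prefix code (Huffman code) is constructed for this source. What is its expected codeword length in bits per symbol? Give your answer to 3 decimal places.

Probabilities are the counts divided by 142.
Repeatedly combine the two least-probable nodes; the expected code length is the sum of the merged weights.
merge 1/71 + 4/71 → 5/71
merge 5/71 + 31/142 → 41/142
merge 41/142 + 49/142 → 45/71
merge 26/71 + 45/71 → 1
L = 5/71 + 41/142 + 45/71 + 1 = 283/142 ≈ 1.993 bits/symbol.

1.993 bits/symbol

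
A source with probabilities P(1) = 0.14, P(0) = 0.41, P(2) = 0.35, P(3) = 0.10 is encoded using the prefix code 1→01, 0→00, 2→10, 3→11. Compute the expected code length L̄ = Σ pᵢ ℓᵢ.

2 bits/symbol

L̄ = Σ pᵢ·ℓᵢ = 0.14·2 + 0.41·2 + 0.35·2 + 0.10·2 = 2 bits/symbol.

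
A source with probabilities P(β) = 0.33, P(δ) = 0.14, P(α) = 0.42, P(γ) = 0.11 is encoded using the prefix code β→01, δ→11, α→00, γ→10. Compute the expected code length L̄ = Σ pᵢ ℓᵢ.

L̄ = Σ pᵢ·ℓᵢ = 0.33·2 + 0.14·2 + 0.42·2 + 0.11·2 = 2 bits/symbol.

2 bits/symbol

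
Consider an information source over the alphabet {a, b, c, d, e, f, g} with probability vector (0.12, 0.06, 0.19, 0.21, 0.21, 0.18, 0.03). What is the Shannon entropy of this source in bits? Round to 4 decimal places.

H = −Σ pᵢ log₂ pᵢ.
−0.12·log₂(0.12) = 0.3671
−0.06·log₂(0.06) = 0.2435
−0.19·log₂(0.19) = 0.4552
−0.21·log₂(0.21) = 0.4728
−0.21·log₂(0.21) = 0.4728
−0.18·log₂(0.18) = 0.4453
−0.03·log₂(0.03) = 0.1518
Sum ≈ 2.6085 → 2.6085 bits.

2.6085 bits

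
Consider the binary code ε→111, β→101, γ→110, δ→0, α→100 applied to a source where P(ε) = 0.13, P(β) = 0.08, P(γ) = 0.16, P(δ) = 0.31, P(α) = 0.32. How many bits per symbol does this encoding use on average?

2.38 bits/symbol

L̄ = Σ pᵢ·ℓᵢ = 0.13·3 + 0.08·3 + 0.16·3 + 0.31·1 + 0.32·3 = 2.38 bits/symbol.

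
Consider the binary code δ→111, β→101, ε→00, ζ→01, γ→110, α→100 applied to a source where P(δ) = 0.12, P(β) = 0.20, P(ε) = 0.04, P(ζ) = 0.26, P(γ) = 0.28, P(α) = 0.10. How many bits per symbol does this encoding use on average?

2.7 bits/symbol

L̄ = Σ pᵢ·ℓᵢ = 0.12·3 + 0.20·3 + 0.04·2 + 0.26·2 + 0.28·3 + 0.10·3 = 2.7 bits/symbol.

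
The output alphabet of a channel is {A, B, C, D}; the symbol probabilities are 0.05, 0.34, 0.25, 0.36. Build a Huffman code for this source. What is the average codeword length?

1.94 bits/symbol

Repeatedly combine the two least-probable nodes; the expected code length is the sum of the merged weights.
merge 1/20 + 1/4 → 3/10
merge 3/10 + 17/50 → 16/25
merge 9/25 + 16/25 → 1
L = 3/10 + 16/25 + 1 = 97/50 = 1.94 bits/symbol.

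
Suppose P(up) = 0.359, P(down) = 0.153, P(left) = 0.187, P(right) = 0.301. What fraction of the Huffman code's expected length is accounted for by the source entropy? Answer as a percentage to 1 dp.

96.9%

Entropy H = −Σ p log₂ p ≈ 1.9187 bits.
Huffman merges: 153/1000+187/1000→17/50; 301/1000+17/50→641/1000; 359/1000+641/1000→1. L = 1981/1000 ≈ 1.9810.
Efficiency = H/L = 1.9187/1.9810 = 96.9%.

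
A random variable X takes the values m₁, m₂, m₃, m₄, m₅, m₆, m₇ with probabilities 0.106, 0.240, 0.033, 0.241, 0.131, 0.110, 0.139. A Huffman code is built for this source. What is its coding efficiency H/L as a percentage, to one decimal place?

Entropy H = −Σ p log₂ p ≈ 2.6246 bits.
Huffman merges: 33/1000+53/500→139/1000; 11/100+131/1000→241/1000; 139/1000+139/1000→139/500; 6/25+241/1000→481/1000; 241/1000+139/500→519/1000; 481/1000+519/1000→1. L = 1329/500 ≈ 2.6580.
Efficiency = H/L = 2.6246/2.6580 = 98.7%.

98.7%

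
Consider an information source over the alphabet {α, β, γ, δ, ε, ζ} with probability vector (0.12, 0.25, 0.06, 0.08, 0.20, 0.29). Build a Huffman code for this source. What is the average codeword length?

Repeatedly combine the two least-probable nodes; the expected code length is the sum of the merged weights.
merge 3/50 + 2/25 → 7/50
merge 3/25 + 7/50 → 13/50
merge 1/5 + 1/4 → 9/20
merge 13/50 + 29/100 → 11/20
merge 9/20 + 11/20 → 1
L = 7/50 + 13/50 + 9/20 + 11/20 + 1 = 12/5 = 2.4 bits/symbol.

2.4 bits/symbol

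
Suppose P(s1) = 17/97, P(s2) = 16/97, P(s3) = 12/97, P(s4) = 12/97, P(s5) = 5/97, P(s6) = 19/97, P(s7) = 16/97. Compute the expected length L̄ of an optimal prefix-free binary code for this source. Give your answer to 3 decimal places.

Repeatedly combine the two least-probable nodes; the expected code length is the sum of the merged weights.
merge 5/97 + 12/97 → 17/97
merge 12/97 + 16/97 → 28/97
merge 16/97 + 17/97 → 33/97
merge 17/97 + 19/97 → 36/97
merge 28/97 + 33/97 → 61/97
merge 36/97 + 61/97 → 1
L = 17/97 + 28/97 + 33/97 + 36/97 + 61/97 + 1 = 272/97 ≈ 2.804 bits/symbol.

2.804 bits/symbol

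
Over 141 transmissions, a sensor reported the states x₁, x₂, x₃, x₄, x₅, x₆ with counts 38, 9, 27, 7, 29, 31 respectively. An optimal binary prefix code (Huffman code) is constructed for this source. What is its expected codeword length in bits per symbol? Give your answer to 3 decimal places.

Probabilities are the counts divided by 141.
Repeatedly combine the two least-probable nodes; the expected code length is the sum of the merged weights.
merge 7/141 + 3/47 → 16/141
merge 16/141 + 9/47 → 43/141
merge 29/141 + 31/141 → 20/47
merge 38/141 + 43/141 → 27/47
merge 20/47 + 27/47 → 1
L = 16/141 + 43/141 + 20/47 + 27/47 + 1 = 341/141 ≈ 2.418 bits/symbol.

2.418 bits/symbol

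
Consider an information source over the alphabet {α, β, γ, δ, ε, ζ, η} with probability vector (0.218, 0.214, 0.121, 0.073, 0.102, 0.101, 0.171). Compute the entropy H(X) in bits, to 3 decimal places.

2.705 bits

H = −Σ pᵢ log₂ pᵢ.
−0.218·log₂(0.218) = 0.4791
−0.214·log₂(0.214) = 0.4760
−0.121·log₂(0.121) = 0.3687
−0.073·log₂(0.073) = 0.2756
−0.102·log₂(0.102) = 0.3359
−0.101·log₂(0.101) = 0.3341
−0.171·log₂(0.171) = 0.4357
Sum ≈ 2.7051 → 2.705 bits.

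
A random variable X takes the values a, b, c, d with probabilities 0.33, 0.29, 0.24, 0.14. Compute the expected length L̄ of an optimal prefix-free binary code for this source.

2 bits/symbol

Repeatedly combine the two least-probable nodes; the expected code length is the sum of the merged weights.
merge 7/50 + 6/25 → 19/50
merge 29/100 + 33/100 → 31/50
merge 19/50 + 31/50 → 1
L = 19/50 + 31/50 + 1 = 2 bits/symbol.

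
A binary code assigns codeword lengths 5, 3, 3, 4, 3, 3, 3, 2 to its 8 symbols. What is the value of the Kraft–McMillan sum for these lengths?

0.96875

With common denominator 2^5 = 32: Σ 2^(−ℓᵢ) = 1/32 + 4/32 + 4/32 + 2/32 + 4/32 + 4/32 + 4/32 + 8/32 = 31/32 = 0.96875.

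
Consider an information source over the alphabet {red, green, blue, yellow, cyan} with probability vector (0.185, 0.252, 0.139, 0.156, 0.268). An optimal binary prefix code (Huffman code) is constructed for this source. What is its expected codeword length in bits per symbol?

Repeatedly combine the two least-probable nodes; the expected code length is the sum of the merged weights.
merge 139/1000 + 39/250 → 59/200
merge 37/200 + 63/250 → 437/1000
merge 67/250 + 59/200 → 563/1000
merge 437/1000 + 563/1000 → 1
L = 59/200 + 437/1000 + 563/1000 + 1 = 459/200 = 2.295 bits/symbol.

2.295 bits/symbol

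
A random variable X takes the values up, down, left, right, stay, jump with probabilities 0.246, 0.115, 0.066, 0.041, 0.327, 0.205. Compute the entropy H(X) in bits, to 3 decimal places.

H = −Σ pᵢ log₂ pᵢ.
−0.246·log₂(0.246) = 0.4977
−0.115·log₂(0.115) = 0.3588
−0.066·log₂(0.066) = 0.2588
−0.041·log₂(0.041) = 0.1889
−0.327·log₂(0.327) = 0.5273
−0.205·log₂(0.205) = 0.4687
Sum ≈ 2.3003 → 2.300 bits.

2.300 bits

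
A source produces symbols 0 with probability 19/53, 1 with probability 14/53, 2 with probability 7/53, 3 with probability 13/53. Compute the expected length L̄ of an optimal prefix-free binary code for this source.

Repeatedly combine the two least-probable nodes; the expected code length is the sum of the merged weights.
merge 7/53 + 13/53 → 20/53
merge 14/53 + 19/53 → 33/53
merge 20/53 + 33/53 → 1
L = 20/53 + 33/53 + 1 = 2 bits/symbol.

2 bits/symbol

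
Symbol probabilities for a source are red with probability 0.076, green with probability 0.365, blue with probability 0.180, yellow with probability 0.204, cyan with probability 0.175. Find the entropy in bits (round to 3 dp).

2.166 bits

H = −Σ pᵢ log₂ pᵢ.
−0.076·log₂(0.076) = 0.2826
−0.365·log₂(0.365) = 0.5307
−0.180·log₂(0.180) = 0.4453
−0.204·log₂(0.204) = 0.4678
−0.175·log₂(0.175) = 0.4401
Sum ≈ 2.1665 → 2.166 bits.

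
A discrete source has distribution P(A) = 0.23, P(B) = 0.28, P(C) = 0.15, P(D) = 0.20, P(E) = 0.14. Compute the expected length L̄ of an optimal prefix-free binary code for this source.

Repeatedly combine the two least-probable nodes; the expected code length is the sum of the merged weights.
merge 7/50 + 3/20 → 29/100
merge 1/5 + 23/100 → 43/100
merge 7/25 + 29/100 → 57/100
merge 43/100 + 57/100 → 1
L = 29/100 + 43/100 + 57/100 + 1 = 229/100 = 2.29 bits/symbol.

2.29 bits/symbol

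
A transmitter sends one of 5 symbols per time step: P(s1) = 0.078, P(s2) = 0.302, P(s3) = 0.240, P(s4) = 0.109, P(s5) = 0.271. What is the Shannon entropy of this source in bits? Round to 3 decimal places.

H = −Σ pᵢ log₂ pᵢ.
−0.078·log₂(0.078) = 0.2871
−0.302·log₂(0.302) = 0.5217
−0.240·log₂(0.240) = 0.4941
−0.109·log₂(0.109) = 0.3485
−0.271·log₂(0.271) = 0.5105
Sum ≈ 2.1619 → 2.162 bits.

2.162 bits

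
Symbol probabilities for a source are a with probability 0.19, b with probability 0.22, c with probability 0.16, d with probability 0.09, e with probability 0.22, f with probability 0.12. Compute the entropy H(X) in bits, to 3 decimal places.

H = −Σ pᵢ log₂ pᵢ.
−0.19·log₂(0.19) = 0.4552
−0.22·log₂(0.22) = 0.4806
−0.16·log₂(0.16) = 0.4230
−0.09·log₂(0.09) = 0.3127
−0.22·log₂(0.22) = 0.4806
−0.12·log₂(0.12) = 0.3671
Sum ≈ 2.5191 → 2.519 bits.

2.519 bits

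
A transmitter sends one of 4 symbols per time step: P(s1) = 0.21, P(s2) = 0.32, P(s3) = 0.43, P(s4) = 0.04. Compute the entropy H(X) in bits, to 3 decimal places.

H = −Σ pᵢ log₂ pᵢ.
−0.21·log₂(0.21) = 0.4728
−0.32·log₂(0.32) = 0.5260
−0.43·log₂(0.43) = 0.5236
−0.04·log₂(0.04) = 0.1858
Sum ≈ 1.7082 → 1.708 bits.

1.708 bits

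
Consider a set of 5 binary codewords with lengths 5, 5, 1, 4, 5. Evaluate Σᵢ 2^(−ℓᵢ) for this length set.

With common denominator 2^5 = 32: Σ 2^(−ℓᵢ) = 1/32 + 1/32 + 16/32 + 2/32 + 1/32 = 21/32 = 0.65625.

0.65625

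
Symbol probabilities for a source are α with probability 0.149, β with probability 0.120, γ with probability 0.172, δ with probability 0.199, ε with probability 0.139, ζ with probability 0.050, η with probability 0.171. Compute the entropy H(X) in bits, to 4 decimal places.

2.7241 bits

H = −Σ pᵢ log₂ pᵢ.
−0.149·log₂(0.149) = 0.4092
−0.120·log₂(0.120) = 0.3671
−0.172·log₂(0.172) = 0.4368
−0.199·log₂(0.199) = 0.4635
−0.139·log₂(0.139) = 0.3957
−0.050·log₂(0.050) = 0.2161
−0.171·log₂(0.171) = 0.4357
Sum ≈ 2.7241 → 2.7241 bits.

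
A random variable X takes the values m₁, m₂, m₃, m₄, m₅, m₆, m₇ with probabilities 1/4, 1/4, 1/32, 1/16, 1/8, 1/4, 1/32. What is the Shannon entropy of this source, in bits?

2.4375 bits

Each probability is a power of 1/2, so log₂(1/p) is an integer.
H = Σ p·log₂(1/p) = 1/4·2 + 1/4·2 + 1/32·5 + 1/16·4 + 1/8·3 + 1/4·2 + 1/32·5 = 2.4375 bits.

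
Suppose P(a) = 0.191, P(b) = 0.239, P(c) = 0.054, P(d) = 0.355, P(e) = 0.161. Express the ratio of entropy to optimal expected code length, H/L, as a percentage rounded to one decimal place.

96.2%

Entropy H = −Σ p log₂ p ≈ 2.1317 bits.
Huffman merges: 27/500+161/1000→43/200; 191/1000+43/200→203/500; 239/1000+71/200→297/500; 203/500+297/500→1. L = 443/200 ≈ 2.2150.
Efficiency = H/L = 2.1317/2.2150 = 96.2%.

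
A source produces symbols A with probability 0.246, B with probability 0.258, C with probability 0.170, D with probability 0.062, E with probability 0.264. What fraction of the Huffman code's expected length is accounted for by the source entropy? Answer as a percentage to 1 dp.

Entropy H = −Σ p log₂ p ≈ 2.1926 bits.
Huffman merges: 31/500+17/100→29/125; 29/125+123/500→239/500; 129/500+33/125→261/500; 239/500+261/500→1. L = 279/125 ≈ 2.2320.
Efficiency = H/L = 2.1926/2.2320 = 98.2%.

98.2%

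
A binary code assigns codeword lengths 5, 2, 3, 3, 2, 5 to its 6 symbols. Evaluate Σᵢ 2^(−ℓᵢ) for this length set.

0.8125

With common denominator 2^5 = 32: Σ 2^(−ℓᵢ) = 1/32 + 8/32 + 4/32 + 4/32 + 8/32 + 1/32 = 26/32 = 0.8125.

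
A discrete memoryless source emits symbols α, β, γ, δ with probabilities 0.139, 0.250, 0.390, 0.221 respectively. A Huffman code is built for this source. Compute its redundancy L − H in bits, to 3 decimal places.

Entropy H = −Σ p log₂ p ≈ 1.9068 bits.
Huffman merges: 139/1000+221/1000→9/25; 1/4+9/25→61/100; 39/100+61/100→1. L = 197/100 ≈ 1.9700.
L − H = 1.9700 − 1.9068 = 0.063 bits.

0.063 bits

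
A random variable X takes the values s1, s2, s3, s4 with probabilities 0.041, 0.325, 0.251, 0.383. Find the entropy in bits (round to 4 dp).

1.7468 bits

H = −Σ pᵢ log₂ pᵢ.
−0.041·log₂(0.041) = 0.1889
−0.325·log₂(0.325) = 0.5270
−0.251·log₂(0.251) = 0.5006
−0.383·log₂(0.383) = 0.5303
Sum ≈ 1.7468 → 1.7468 bits.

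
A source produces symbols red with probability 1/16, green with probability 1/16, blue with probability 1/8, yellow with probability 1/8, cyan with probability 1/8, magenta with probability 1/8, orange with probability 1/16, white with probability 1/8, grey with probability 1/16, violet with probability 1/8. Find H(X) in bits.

3.25 bits

Each probability is a power of 1/2, so log₂(1/p) is an integer.
H = Σ p·log₂(1/p) = 1/16·4 + 1/16·4 + 1/8·3 + 1/8·3 + 1/8·3 + 1/8·3 + 1/16·4 + 1/8·3 + 1/16·4 + 1/8·3 = 3.25 bits.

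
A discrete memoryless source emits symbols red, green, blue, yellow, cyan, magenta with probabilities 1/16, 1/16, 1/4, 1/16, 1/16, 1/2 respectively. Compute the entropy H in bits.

Each probability is a power of 1/2, so log₂(1/p) is an integer.
H = Σ p·log₂(1/p) = 1/16·4 + 1/16·4 + 1/4·2 + 1/16·4 + 1/16·4 + 1/2·1 = 2 bits.

2 bits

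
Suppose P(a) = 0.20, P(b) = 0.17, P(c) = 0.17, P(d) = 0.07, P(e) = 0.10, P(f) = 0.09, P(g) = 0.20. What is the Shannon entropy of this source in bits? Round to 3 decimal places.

2.711 bits

H = −Σ pᵢ log₂ pᵢ.
−0.20·log₂(0.20) = 0.4644
−0.17·log₂(0.17) = 0.4346
−0.17·log₂(0.17) = 0.4346
−0.07·log₂(0.07) = 0.2686
−0.10·log₂(0.10) = 0.3322
−0.09·log₂(0.09) = 0.3127
−0.20·log₂(0.20) = 0.4644
Sum ≈ 2.7113 → 2.711 bits.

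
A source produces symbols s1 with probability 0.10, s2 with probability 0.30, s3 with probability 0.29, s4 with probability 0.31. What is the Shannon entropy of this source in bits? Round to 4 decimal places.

1.8950 bits

H = −Σ pᵢ log₂ pᵢ.
−0.10·log₂(0.10) = 0.3322
−0.30·log₂(0.30) = 0.5211
−0.29·log₂(0.29) = 0.5179
−0.31·log₂(0.31) = 0.5238
Sum ≈ 1.8950 → 1.8950 bits.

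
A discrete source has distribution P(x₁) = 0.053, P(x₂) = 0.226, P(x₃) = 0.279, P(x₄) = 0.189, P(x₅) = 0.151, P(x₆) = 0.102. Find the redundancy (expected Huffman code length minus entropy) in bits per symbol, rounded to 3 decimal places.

Entropy H = −Σ p log₂ p ≈ 2.4254 bits.
Huffman merges: 53/1000+51/500→31/200; 151/1000+31/200→153/500; 189/1000+113/500→83/200; 279/1000+153/500→117/200; 83/200+117/200→1. L = 2461/1000 ≈ 2.4610.
L − H = 2.4610 − 2.4254 = 0.036 bits.

0.036 bits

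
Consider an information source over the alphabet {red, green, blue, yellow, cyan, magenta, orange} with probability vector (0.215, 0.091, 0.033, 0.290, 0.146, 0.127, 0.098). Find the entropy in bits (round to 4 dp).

H = −Σ pᵢ log₂ pᵢ.
−0.215·log₂(0.215) = 0.4768
−0.091·log₂(0.091) = 0.3147
−0.033·log₂(0.033) = 0.1624
−0.290·log₂(0.290) = 0.5179
−0.146·log₂(0.146) = 0.4053
−0.127·log₂(0.127) = 0.3781
−0.098·log₂(0.098) = 0.3284
Sum ≈ 2.5836 → 2.5836 bits.

2.5836 bits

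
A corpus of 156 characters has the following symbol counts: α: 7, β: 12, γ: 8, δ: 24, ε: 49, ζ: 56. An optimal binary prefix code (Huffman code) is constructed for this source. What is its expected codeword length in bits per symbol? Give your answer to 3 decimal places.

2.237 bits/symbol

Probabilities are the counts divided by 156.
Repeatedly combine the two least-probable nodes; the expected code length is the sum of the merged weights.
merge 7/156 + 2/39 → 5/52
merge 1/13 + 5/52 → 9/52
merge 2/13 + 9/52 → 17/52
merge 49/156 + 17/52 → 25/39
merge 14/39 + 25/39 → 1
L = 5/52 + 9/52 + 17/52 + 25/39 + 1 = 349/156 ≈ 2.237 bits/symbol.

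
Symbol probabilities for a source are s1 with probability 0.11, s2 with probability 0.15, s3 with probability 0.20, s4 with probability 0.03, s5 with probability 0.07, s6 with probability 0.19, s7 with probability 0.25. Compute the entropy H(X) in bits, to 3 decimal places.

2.601 bits

H = −Σ pᵢ log₂ pᵢ.
−0.11·log₂(0.11) = 0.3503
−0.15·log₂(0.15) = 0.4105
−0.20·log₂(0.20) = 0.4644
−0.03·log₂(0.03) = 0.1518
−0.07·log₂(0.07) = 0.2686
−0.19·log₂(0.19) = 0.4552
−0.25·log₂(0.25) = 0.5000
Sum ≈ 2.6008 → 2.601 bits.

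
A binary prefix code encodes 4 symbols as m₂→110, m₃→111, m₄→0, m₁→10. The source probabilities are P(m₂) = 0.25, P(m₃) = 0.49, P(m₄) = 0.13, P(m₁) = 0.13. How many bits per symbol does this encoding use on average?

L̄ = Σ pᵢ·ℓᵢ = 0.25·3 + 0.49·3 + 0.13·1 + 0.13·2 = 2.61 bits/symbol.

2.61 bits/symbol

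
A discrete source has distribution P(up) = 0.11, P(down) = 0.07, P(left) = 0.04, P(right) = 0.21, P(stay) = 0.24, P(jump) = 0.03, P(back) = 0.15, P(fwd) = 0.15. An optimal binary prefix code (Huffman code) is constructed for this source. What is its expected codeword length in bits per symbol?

Repeatedly combine the two least-probable nodes; the expected code length is the sum of the merged weights.
merge 3/100 + 1/25 → 7/100
merge 7/100 + 7/100 → 7/50
merge 11/100 + 7/50 → 1/4
merge 3/20 + 3/20 → 3/10
merge 21/100 + 6/25 → 9/20
merge 1/4 + 3/10 → 11/20
merge 9/20 + 11/20 → 1
L = 7/100 + 7/50 + 1/4 + 3/10 + 9/20 + 11/20 + 1 = 69/25 = 2.76 bits/symbol.

2.76 bits/symbol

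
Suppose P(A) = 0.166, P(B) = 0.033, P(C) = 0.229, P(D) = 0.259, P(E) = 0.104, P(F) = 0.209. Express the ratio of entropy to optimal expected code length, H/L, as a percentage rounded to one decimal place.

98.2%

Entropy H = −Σ p log₂ p ≈ 2.3958 bits.
Huffman merges: 33/1000+13/125→137/1000; 137/1000+83/500→303/1000; 209/1000+229/1000→219/500; 259/1000+303/1000→281/500; 219/500+281/500→1. L = 61/25 ≈ 2.4400.
Efficiency = H/L = 2.3958/2.4400 = 98.2%.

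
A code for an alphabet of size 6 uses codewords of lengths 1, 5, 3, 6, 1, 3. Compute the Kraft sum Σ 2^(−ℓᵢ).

With common denominator 2^6 = 64: Σ 2^(−ℓᵢ) = 32/64 + 2/64 + 8/64 + 1/64 + 32/64 + 8/64 = 83/64 = 1.296875.

1.296875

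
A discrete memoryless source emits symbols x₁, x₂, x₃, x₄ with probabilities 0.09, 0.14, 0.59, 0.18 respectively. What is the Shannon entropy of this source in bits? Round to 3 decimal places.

H = −Σ pᵢ log₂ pᵢ.
−0.09·log₂(0.09) = 0.3127
−0.14·log₂(0.14) = 0.3971
−0.59·log₂(0.59) = 0.4491
−0.18·log₂(0.18) = 0.4453
Sum ≈ 1.6042 → 1.604 bits.

1.604 bits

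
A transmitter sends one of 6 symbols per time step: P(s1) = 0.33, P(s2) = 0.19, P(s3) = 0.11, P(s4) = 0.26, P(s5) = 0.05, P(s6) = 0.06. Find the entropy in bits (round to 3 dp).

2.298 bits

H = −Σ pᵢ log₂ pᵢ.
−0.33·log₂(0.33) = 0.5278
−0.19·log₂(0.19) = 0.4552
−0.11·log₂(0.11) = 0.3503
−0.26·log₂(0.26) = 0.5053
−0.05·log₂(0.05) = 0.2161
−0.06·log₂(0.06) = 0.2435
Sum ≈ 2.2983 → 2.298 bits.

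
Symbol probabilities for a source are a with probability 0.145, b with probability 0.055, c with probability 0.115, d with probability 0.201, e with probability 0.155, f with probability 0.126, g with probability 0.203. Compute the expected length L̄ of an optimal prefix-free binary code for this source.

Repeatedly combine the two least-probable nodes; the expected code length is the sum of the merged weights.
merge 11/200 + 23/200 → 17/100
merge 63/500 + 29/200 → 271/1000
merge 31/200 + 17/100 → 13/40
merge 201/1000 + 203/1000 → 101/250
merge 271/1000 + 13/40 → 149/250
merge 101/250 + 149/250 → 1
L = 17/100 + 271/1000 + 13/40 + 101/250 + 149/250 + 1 = 1383/500 = 2.766 bits/symbol.

2.766 bits/symbol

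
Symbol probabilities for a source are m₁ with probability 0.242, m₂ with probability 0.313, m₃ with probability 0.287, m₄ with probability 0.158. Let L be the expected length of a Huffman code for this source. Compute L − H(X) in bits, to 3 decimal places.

Entropy H = −Σ p log₂ p ≈ 1.9573 bits.
Huffman merges: 79/500+121/500→2/5; 287/1000+313/1000→3/5; 2/5+3/5→1. L = 2 ≈ 2.0000.
L − H = 2.0000 − 1.9573 = 0.043 bits.

0.043 bits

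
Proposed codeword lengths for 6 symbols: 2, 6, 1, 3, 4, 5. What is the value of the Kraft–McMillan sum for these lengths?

With common denominator 2^6 = 64: Σ 2^(−ℓᵢ) = 16/64 + 1/64 + 32/64 + 8/64 + 4/64 + 2/64 = 63/64 = 0.984375.

0.984375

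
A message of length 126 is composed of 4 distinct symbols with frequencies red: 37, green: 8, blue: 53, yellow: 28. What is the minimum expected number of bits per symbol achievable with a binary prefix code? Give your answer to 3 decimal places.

1.865 bits/symbol

Probabilities are the counts divided by 126.
Repeatedly combine the two least-probable nodes; the expected code length is the sum of the merged weights.
merge 4/63 + 2/9 → 2/7
merge 2/7 + 37/126 → 73/126
merge 53/126 + 73/126 → 1
L = 2/7 + 73/126 + 1 = 235/126 ≈ 1.865 bits/symbol.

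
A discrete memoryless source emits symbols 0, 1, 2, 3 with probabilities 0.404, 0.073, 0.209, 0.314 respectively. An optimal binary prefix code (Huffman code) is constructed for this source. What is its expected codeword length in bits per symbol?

Repeatedly combine the two least-probable nodes; the expected code length is the sum of the merged weights.
merge 73/1000 + 209/1000 → 141/500
merge 141/500 + 157/500 → 149/250
merge 101/250 + 149/250 → 1
L = 141/500 + 149/250 + 1 = 939/500 = 1.878 bits/symbol.

1.878 bits/symbol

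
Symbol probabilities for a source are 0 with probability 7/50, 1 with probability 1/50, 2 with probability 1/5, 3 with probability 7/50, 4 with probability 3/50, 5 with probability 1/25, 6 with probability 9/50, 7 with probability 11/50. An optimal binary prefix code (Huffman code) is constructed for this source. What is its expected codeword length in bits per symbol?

2.76 bits/symbol

Repeatedly combine the two least-probable nodes; the expected code length is the sum of the merged weights.
merge 1/50 + 1/25 → 3/50
merge 3/50 + 3/50 → 3/25
merge 3/25 + 7/50 → 13/50
merge 7/50 + 9/50 → 8/25
merge 1/5 + 11/50 → 21/50
merge 13/50 + 8/25 → 29/50
merge 21/50 + 29/50 → 1
L = 3/50 + 3/25 + 13/50 + 8/25 + 21/50 + 29/50 + 1 = 69/25 = 2.76 bits/symbol.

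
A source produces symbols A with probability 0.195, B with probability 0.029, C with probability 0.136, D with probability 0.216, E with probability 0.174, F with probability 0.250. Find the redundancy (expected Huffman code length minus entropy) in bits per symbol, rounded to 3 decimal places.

0.088 bits

Entropy H = −Σ p log₂ p ≈ 2.4160 bits.
Huffman merges: 29/1000+17/125→33/200; 33/200+87/500→339/1000; 39/200+27/125→411/1000; 1/4+339/1000→589/1000; 411/1000+589/1000→1. L = 313/125 ≈ 2.5040.
L − H = 2.5040 − 2.4160 = 0.088 bits.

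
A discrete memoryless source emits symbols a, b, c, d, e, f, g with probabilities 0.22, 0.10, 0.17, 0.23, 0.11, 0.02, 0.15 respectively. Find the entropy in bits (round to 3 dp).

2.609 bits

H = −Σ pᵢ log₂ pᵢ.
−0.22·log₂(0.22) = 0.4806
−0.10·log₂(0.10) = 0.3322
−0.17·log₂(0.17) = 0.4346
−0.23·log₂(0.23) = 0.4877
−0.11·log₂(0.11) = 0.3503
−0.02·log₂(0.02) = 0.1129
−0.15·log₂(0.15) = 0.4105
Sum ≈ 2.6087 → 2.609 bits.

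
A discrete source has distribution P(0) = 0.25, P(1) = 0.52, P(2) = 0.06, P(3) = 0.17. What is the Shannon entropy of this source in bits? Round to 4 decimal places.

H = −Σ pᵢ log₂ pᵢ.
−0.25·log₂(0.25) = 0.5000
−0.52·log₂(0.52) = 0.4906
−0.06·log₂(0.06) = 0.2435
−0.17·log₂(0.17) = 0.4346
Sum ≈ 1.6687 → 1.6687 bits.

1.6687 bits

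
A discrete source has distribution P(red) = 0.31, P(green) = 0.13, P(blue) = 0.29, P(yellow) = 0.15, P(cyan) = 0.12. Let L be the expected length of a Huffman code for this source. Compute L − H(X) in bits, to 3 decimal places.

0.048 bits

Entropy H = −Σ p log₂ p ≈ 2.2020 bits.
Huffman merges: 3/25+13/100→1/4; 3/20+1/4→2/5; 29/100+31/100→3/5; 2/5+3/5→1. L = 9/4 ≈ 2.2500.
L − H = 2.2500 − 2.2020 = 0.048 bits.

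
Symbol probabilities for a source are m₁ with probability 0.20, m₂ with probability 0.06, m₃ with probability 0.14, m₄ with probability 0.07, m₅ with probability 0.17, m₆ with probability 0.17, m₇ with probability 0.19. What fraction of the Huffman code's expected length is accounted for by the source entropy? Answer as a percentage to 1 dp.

Entropy H = −Σ p log₂ p ≈ 2.6980 bits.
Huffman merges: 3/50+7/100→13/100; 13/100+7/50→27/100; 17/100+17/100→17/50; 19/100+1/5→39/100; 27/100+17/50→61/100; 39/100+61/100→1. L = 137/50 ≈ 2.7400.
Efficiency = H/L = 2.6980/2.7400 = 98.5%.

98.5%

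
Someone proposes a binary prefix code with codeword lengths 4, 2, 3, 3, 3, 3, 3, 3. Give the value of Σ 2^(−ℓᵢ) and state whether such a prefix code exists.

With common denominator 2^4 = 16: Σ 2^(−ℓᵢ) = 1/16 + 4/16 + 2/16 + 2/16 + 2/16 + 2/16 + 2/16 + 2/16 = 17/16 = 1.0625.
Kraft's inequality requires Σ ≤ 1; here Σ = 1.0625 > 1, so no such prefix code exists.

1.0625; no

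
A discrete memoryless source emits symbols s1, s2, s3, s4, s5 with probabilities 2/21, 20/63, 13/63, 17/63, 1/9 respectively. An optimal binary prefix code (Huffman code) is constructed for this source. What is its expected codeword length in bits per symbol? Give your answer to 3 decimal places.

2.206 bits/symbol

Repeatedly combine the two least-probable nodes; the expected code length is the sum of the merged weights.
merge 2/21 + 1/9 → 13/63
merge 13/63 + 13/63 → 26/63
merge 17/63 + 20/63 → 37/63
merge 26/63 + 37/63 → 1
L = 13/63 + 26/63 + 37/63 + 1 = 139/63 ≈ 2.206 bits/symbol.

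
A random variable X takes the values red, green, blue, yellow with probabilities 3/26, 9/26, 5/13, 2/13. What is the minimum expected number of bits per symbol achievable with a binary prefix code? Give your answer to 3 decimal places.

Repeatedly combine the two least-probable nodes; the expected code length is the sum of the merged weights.
merge 3/26 + 2/13 → 7/26
merge 7/26 + 9/26 → 8/13
merge 5/13 + 8/13 → 1
L = 7/26 + 8/13 + 1 = 49/26 ≈ 1.885 bits/symbol.

1.885 bits/symbol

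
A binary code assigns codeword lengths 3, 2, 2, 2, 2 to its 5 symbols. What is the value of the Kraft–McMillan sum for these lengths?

With common denominator 2^3 = 8: Σ 2^(−ℓᵢ) = 1/8 + 2/8 + 2/8 + 2/8 + 2/8 = 9/8 = 1.125.

1.125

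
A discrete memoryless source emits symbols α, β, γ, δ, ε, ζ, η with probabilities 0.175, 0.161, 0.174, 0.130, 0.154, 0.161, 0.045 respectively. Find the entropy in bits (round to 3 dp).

2.727 bits

H = −Σ pᵢ log₂ pᵢ.
−0.175·log₂(0.175) = 0.4401
−0.161·log₂(0.161) = 0.4242
−0.174·log₂(0.174) = 0.4390
−0.130·log₂(0.130) = 0.3826
−0.154·log₂(0.154) = 0.4156
−0.161·log₂(0.161) = 0.4242
−0.045·log₂(0.045) = 0.2013
Sum ≈ 2.7271 → 2.727 bits.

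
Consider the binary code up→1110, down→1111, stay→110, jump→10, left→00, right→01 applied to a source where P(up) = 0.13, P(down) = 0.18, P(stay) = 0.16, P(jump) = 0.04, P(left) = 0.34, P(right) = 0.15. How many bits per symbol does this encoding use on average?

2.78 bits/symbol

L̄ = Σ pᵢ·ℓᵢ = 0.13·4 + 0.18·4 + 0.16·3 + 0.04·2 + 0.34·2 + 0.15·2 = 2.78 bits/symbol.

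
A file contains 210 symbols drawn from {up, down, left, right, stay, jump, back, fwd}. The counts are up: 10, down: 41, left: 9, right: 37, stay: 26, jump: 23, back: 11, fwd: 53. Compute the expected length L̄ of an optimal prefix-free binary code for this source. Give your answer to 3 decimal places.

2.786 bits/symbol

Probabilities are the counts divided by 210.
Repeatedly combine the two least-probable nodes; the expected code length is the sum of the merged weights.
merge 3/70 + 1/21 → 19/210
merge 11/210 + 19/210 → 1/7
merge 23/210 + 13/105 → 7/30
merge 1/7 + 37/210 → 67/210
merge 41/210 + 7/30 → 3/7
merge 53/210 + 67/210 → 4/7
merge 3/7 + 4/7 → 1
L = 19/210 + 1/7 + 7/30 + 67/210 + 3/7 + 4/7 + 1 = 39/14 ≈ 2.786 bits/symbol.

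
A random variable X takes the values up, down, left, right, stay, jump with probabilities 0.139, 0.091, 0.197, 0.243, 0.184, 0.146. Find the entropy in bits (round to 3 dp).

H = −Σ pᵢ log₂ pᵢ.
−0.139·log₂(0.139) = 0.3957
−0.091·log₂(0.091) = 0.3147
−0.197·log₂(0.197) = 0.4617
−0.243·log₂(0.243) = 0.4960
−0.184·log₂(0.184) = 0.4494
−0.146·log₂(0.146) = 0.4053
Sum ≈ 2.5227 → 2.523 bits.

2.523 bits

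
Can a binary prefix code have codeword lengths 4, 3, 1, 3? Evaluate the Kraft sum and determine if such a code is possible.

With common denominator 2^4 = 16: Σ 2^(−ℓᵢ) = 1/16 + 2/16 + 8/16 + 2/16 = 13/16 = 0.8125.
Kraft's inequality requires Σ ≤ 1; here Σ = 0.8125 ≤ 1, so such a prefix code exists.

0.8125; yes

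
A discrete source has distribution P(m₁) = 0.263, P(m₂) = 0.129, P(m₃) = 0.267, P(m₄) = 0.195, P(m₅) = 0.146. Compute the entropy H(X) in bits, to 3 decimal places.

2.262 bits

H = −Σ pᵢ log₂ pᵢ.
−0.263·log₂(0.263) = 0.5068
−0.129·log₂(0.129) = 0.3811
−0.267·log₂(0.267) = 0.5087
−0.195·log₂(0.195) = 0.4599
−0.146·log₂(0.146) = 0.4053
Sum ≈ 2.2618 → 2.262 bits.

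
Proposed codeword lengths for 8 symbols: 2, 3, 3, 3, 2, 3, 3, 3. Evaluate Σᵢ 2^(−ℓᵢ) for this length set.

With common denominator 2^3 = 8: Σ 2^(−ℓᵢ) = 2/8 + 1/8 + 1/8 + 1/8 + 2/8 + 1/8 + 1/8 + 1/8 = 10/8 = 1.25.

1.25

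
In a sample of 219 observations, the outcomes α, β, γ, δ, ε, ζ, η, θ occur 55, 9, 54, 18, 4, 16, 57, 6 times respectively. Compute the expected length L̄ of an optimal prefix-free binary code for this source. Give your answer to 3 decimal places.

Probabilities are the counts divided by 219.
Repeatedly combine the two least-probable nodes; the expected code length is the sum of the merged weights.
merge 4/219 + 2/73 → 10/219
merge 3/73 + 10/219 → 19/219
merge 16/219 + 6/73 → 34/219
merge 19/219 + 34/219 → 53/219
merge 53/219 + 18/73 → 107/219
merge 55/219 + 19/73 → 112/219
merge 107/219 + 112/219 → 1
L = 10/219 + 19/219 + 34/219 + 53/219 + 107/219 + 112/219 + 1 = 554/219 ≈ 2.530 bits/symbol.

2.530 bits/symbol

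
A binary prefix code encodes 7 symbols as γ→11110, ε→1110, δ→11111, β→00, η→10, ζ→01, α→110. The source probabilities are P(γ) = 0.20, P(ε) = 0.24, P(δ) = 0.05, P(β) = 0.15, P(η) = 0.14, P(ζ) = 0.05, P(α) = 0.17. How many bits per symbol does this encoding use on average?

L̄ = Σ pᵢ·ℓᵢ = 0.20·5 + 0.24·4 + 0.05·5 + 0.15·2 + 0.14·2 + 0.05·2 + 0.17·3 = 3.4 bits/symbol.

3.4 bits/symbol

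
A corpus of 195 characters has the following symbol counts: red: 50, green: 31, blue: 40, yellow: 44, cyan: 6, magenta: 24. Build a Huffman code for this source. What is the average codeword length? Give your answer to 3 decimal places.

Probabilities are the counts divided by 195.
Repeatedly combine the two least-probable nodes; the expected code length is the sum of the merged weights.
merge 2/65 + 8/65 → 2/13
merge 2/13 + 31/195 → 61/195
merge 8/39 + 44/195 → 28/65
merge 10/39 + 61/195 → 37/65
merge 28/65 + 37/65 → 1
L = 2/13 + 61/195 + 28/65 + 37/65 + 1 = 37/15 ≈ 2.467 bits/symbol.

2.467 bits/symbol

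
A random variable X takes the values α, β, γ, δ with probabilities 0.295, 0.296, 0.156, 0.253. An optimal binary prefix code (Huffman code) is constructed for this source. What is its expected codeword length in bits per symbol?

Repeatedly combine the two least-probable nodes; the expected code length is the sum of the merged weights.
merge 39/250 + 253/1000 → 409/1000
merge 59/200 + 37/125 → 591/1000
merge 409/1000 + 591/1000 → 1
L = 409/1000 + 591/1000 + 1 = 2 bits/symbol.

2 bits/symbol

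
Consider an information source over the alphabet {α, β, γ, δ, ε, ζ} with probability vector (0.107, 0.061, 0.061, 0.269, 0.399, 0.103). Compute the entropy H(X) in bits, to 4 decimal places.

2.2135 bits

H = −Σ pᵢ log₂ pᵢ.
−0.107·log₂(0.107) = 0.3450
−0.061·log₂(0.061) = 0.2461
−0.061·log₂(0.061) = 0.2461
−0.269·log₂(0.269) = 0.5096
−0.399·log₂(0.399) = 0.5289
−0.103·log₂(0.103) = 0.3378
Sum ≈ 2.2135 → 2.2135 bits.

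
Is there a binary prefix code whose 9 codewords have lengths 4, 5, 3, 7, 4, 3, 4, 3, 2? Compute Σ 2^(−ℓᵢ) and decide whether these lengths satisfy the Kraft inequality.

With common denominator 2^7 = 128: Σ 2^(−ℓᵢ) = 8/128 + 4/128 + 16/128 + 1/128 + 8/128 + 16/128 + 8/128 + 16/128 + 32/128 = 109/128 = 0.8515625.
Kraft's inequality requires Σ ≤ 1; here Σ = 0.8515625 ≤ 1, so such a prefix code exists.

0.8515625; yes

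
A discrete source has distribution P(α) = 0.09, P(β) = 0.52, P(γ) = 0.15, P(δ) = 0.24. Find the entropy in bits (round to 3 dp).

1.708 bits

H = −Σ pᵢ log₂ pᵢ.
−0.09·log₂(0.09) = 0.3127
−0.52·log₂(0.52) = 0.4906
−0.15·log₂(0.15) = 0.4105
−0.24·log₂(0.24) = 0.4941
Sum ≈ 1.7079 → 1.708 bits.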